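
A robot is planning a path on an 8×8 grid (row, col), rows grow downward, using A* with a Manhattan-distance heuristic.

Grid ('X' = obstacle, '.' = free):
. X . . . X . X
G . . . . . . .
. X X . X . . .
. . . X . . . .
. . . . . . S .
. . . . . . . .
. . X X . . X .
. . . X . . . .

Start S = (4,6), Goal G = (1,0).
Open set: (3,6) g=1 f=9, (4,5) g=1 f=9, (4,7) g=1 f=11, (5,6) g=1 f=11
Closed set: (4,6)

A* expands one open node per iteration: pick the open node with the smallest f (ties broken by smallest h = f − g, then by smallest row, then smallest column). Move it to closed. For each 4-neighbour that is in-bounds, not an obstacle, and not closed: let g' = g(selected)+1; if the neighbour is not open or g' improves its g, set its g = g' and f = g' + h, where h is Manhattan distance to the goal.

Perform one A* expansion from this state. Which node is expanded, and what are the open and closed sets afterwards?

expanded=(3,6); open=[(2,6) g=2 f=9, (3,5) g=2 f=9, (3,7) g=2 f=11, (4,5) g=1 f=9, (4,7) g=1 f=11, (5,6) g=1 f=11]; closed=[(3,6), (4,6)]

step 1: expand (3,6) (f=9, h=8) → closed; open now [(2,6) g=2 f=9, (3,5) g=2 f=9, (3,7) g=2 f=11, (4,5) g=1 f=9, (4,7) g=1 f=11, (5,6) g=1 f=11]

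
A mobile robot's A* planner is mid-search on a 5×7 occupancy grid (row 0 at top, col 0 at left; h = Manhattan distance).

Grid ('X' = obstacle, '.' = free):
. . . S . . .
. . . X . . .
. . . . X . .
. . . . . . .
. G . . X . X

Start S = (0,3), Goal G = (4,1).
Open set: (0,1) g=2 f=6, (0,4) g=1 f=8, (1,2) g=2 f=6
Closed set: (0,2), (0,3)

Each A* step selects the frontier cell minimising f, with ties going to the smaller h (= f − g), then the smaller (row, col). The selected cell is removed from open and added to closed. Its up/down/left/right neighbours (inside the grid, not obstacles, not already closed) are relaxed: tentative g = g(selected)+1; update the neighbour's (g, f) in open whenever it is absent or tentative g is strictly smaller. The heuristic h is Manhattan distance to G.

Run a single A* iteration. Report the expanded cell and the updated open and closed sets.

expanded=(0,1); open=[(0,0) g=3 f=8, (0,4) g=1 f=8, (1,1) g=3 f=6, (1,2) g=2 f=6]; closed=[(0,1), (0,2), (0,3)]

step 1: expand (0,1) (f=6, h=4) → closed; open now [(0,0) g=3 f=8, (0,4) g=1 f=8, (1,1) g=3 f=6, (1,2) g=2 f=6]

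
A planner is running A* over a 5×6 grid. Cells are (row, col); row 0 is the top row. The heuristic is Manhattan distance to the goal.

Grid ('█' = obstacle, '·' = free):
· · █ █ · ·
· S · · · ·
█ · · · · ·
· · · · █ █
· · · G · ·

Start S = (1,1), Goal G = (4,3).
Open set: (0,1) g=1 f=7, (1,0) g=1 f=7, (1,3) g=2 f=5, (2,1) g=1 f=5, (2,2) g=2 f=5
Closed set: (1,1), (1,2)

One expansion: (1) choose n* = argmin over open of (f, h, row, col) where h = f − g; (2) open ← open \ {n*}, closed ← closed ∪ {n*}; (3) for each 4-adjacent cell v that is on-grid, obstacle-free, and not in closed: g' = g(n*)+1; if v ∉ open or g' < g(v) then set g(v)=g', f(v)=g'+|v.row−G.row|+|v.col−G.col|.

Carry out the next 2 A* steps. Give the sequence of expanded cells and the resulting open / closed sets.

step 1: expand (1,3) (f=5, h=3) → closed; open now [(0,1) g=1 f=7, (1,0) g=1 f=7, (1,4) g=3 f=7, (2,1) g=1 f=5, (2,2) g=2 f=5, (2,3) g=3 f=5]
step 2: expand (2,3) (f=5, h=2) → closed; open now [(0,1) g=1 f=7, (1,0) g=1 f=7, (1,4) g=3 f=7, (2,1) g=1 f=5, (2,2) g=2 f=5, (2,4) g=4 f=7, (3,3) g=4 f=5]

order=[(1,3) → (2,3)]; open=[(0,1) g=1 f=7, (1,0) g=1 f=7, (1,4) g=3 f=7, (2,1) g=1 f=5, (2,2) g=2 f=5, (2,4) g=4 f=7, (3,3) g=4 f=5]; closed=[(1,1), (1,2), (1,3), (2,3)]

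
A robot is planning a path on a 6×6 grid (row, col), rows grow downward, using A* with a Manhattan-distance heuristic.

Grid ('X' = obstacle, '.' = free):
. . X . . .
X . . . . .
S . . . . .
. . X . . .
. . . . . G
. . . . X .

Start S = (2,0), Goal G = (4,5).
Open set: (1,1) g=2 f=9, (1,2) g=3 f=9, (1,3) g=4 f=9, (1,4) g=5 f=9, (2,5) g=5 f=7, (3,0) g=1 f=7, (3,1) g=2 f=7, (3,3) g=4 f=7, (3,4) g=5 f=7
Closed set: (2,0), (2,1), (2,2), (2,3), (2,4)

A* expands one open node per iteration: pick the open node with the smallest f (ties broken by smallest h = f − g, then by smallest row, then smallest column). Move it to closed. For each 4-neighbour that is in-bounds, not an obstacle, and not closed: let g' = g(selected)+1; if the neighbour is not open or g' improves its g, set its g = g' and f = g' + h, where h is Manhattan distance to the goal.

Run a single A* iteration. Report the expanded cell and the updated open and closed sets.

expanded=(2,5); open=[(1,1) g=2 f=9, (1,2) g=3 f=9, (1,3) g=4 f=9, (1,4) g=5 f=9, (1,5) g=6 f=9, (3,0) g=1 f=7, (3,1) g=2 f=7, (3,3) g=4 f=7, (3,4) g=5 f=7, (3,5) g=6 f=7]; closed=[(2,0), (2,1), (2,2), (2,3), (2,4), (2,5)]

step 1: expand (2,5) (f=7, h=2) → closed; open now [(1,1) g=2 f=9, (1,2) g=3 f=9, (1,3) g=4 f=9, (1,4) g=5 f=9, (1,5) g=6 f=9, (3,0) g=1 f=7, (3,1) g=2 f=7, (3,3) g=4 f=7, (3,4) g=5 f=7, (3,5) g=6 f=7]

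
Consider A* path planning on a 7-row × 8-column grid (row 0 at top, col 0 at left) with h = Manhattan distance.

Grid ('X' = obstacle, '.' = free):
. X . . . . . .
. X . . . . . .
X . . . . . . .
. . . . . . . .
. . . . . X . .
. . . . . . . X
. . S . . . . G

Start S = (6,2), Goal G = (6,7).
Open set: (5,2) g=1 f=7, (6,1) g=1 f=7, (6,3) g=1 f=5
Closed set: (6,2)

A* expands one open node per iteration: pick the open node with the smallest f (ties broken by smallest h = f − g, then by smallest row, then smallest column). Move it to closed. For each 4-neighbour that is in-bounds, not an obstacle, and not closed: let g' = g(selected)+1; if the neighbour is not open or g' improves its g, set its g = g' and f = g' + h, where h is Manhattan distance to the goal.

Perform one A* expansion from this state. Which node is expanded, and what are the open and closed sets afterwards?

expanded=(6,3); open=[(5,2) g=1 f=7, (5,3) g=2 f=7, (6,1) g=1 f=7, (6,4) g=2 f=5]; closed=[(6,2), (6,3)]

step 1: expand (6,3) (f=5, h=4) → closed; open now [(5,2) g=1 f=7, (5,3) g=2 f=7, (6,1) g=1 f=7, (6,4) g=2 f=5]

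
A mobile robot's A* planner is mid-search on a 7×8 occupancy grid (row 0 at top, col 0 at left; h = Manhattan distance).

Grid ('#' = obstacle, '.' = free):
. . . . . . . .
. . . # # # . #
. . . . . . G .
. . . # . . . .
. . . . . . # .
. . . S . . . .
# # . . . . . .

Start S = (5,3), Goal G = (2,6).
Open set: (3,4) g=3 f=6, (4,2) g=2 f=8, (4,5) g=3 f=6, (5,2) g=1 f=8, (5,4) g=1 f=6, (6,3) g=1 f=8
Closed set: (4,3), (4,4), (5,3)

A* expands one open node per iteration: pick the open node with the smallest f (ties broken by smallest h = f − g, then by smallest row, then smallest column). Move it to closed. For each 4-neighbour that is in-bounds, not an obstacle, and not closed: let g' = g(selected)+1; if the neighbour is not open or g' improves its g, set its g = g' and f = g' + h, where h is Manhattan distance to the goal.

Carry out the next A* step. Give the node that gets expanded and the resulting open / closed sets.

step 1: expand (3,4) (f=6, h=3) → closed; open now [(2,4) g=4 f=6, (3,5) g=4 f=6, (4,2) g=2 f=8, (4,5) g=3 f=6, (5,2) g=1 f=8, (5,4) g=1 f=6, (6,3) g=1 f=8]

expanded=(3,4); open=[(2,4) g=4 f=6, (3,5) g=4 f=6, (4,2) g=2 f=8, (4,5) g=3 f=6, (5,2) g=1 f=8, (5,4) g=1 f=6, (6,3) g=1 f=8]; closed=[(3,4), (4,3), (4,4), (5,3)]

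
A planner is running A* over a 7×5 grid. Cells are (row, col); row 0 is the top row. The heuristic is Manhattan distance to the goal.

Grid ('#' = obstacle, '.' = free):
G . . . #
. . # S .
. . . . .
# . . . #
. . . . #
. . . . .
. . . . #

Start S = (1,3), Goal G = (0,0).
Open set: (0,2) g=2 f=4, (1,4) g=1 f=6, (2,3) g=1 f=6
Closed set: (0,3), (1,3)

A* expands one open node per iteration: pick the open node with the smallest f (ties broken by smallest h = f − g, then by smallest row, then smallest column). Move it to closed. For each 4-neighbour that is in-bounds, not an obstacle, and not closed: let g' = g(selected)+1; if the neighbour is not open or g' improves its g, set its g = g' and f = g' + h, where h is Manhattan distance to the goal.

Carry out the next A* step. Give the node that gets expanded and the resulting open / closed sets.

step 1: expand (0,2) (f=4, h=2) → closed; open now [(0,1) g=3 f=4, (1,4) g=1 f=6, (2,3) g=1 f=6]

expanded=(0,2); open=[(0,1) g=3 f=4, (1,4) g=1 f=6, (2,3) g=1 f=6]; closed=[(0,2), (0,3), (1,3)]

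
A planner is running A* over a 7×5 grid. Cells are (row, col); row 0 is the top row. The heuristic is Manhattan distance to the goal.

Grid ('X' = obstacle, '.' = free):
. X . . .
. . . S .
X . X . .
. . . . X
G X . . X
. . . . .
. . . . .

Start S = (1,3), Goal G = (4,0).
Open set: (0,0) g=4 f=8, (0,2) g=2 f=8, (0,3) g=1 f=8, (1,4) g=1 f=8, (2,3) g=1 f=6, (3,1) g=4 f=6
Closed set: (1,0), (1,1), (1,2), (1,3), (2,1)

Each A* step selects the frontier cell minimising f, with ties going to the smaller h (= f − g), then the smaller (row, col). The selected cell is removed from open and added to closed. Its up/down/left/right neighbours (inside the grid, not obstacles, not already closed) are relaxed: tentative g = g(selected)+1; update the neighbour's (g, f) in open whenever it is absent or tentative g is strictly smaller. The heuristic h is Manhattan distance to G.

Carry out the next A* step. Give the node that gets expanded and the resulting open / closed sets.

step 1: expand (3,1) (f=6, h=2) → closed; open now [(0,0) g=4 f=8, (0,2) g=2 f=8, (0,3) g=1 f=8, (1,4) g=1 f=8, (2,3) g=1 f=6, (3,0) g=5 f=6, (3,2) g=5 f=8]

expanded=(3,1); open=[(0,0) g=4 f=8, (0,2) g=2 f=8, (0,3) g=1 f=8, (1,4) g=1 f=8, (2,3) g=1 f=6, (3,0) g=5 f=6, (3,2) g=5 f=8]; closed=[(1,0), (1,1), (1,2), (1,3), (2,1), (3,1)]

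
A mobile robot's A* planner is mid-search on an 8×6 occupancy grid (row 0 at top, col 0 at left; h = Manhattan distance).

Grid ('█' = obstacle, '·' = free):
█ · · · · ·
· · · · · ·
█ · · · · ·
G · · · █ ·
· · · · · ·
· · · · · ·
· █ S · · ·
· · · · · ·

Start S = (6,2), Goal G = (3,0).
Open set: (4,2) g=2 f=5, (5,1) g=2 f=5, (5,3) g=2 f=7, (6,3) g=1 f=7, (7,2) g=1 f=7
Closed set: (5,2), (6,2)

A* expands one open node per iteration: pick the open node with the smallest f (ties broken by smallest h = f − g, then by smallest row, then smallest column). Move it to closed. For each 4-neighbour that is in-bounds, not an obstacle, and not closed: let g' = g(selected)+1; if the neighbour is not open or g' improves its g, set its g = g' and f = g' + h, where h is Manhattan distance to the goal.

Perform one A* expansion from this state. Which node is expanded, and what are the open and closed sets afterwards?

step 1: expand (4,2) (f=5, h=3) → closed; open now [(3,2) g=3 f=5, (4,1) g=3 f=5, (4,3) g=3 f=7, (5,1) g=2 f=5, (5,3) g=2 f=7, (6,3) g=1 f=7, (7,2) g=1 f=7]

expanded=(4,2); open=[(3,2) g=3 f=5, (4,1) g=3 f=5, (4,3) g=3 f=7, (5,1) g=2 f=5, (5,3) g=2 f=7, (6,3) g=1 f=7, (7,2) g=1 f=7]; closed=[(4,2), (5,2), (6,2)]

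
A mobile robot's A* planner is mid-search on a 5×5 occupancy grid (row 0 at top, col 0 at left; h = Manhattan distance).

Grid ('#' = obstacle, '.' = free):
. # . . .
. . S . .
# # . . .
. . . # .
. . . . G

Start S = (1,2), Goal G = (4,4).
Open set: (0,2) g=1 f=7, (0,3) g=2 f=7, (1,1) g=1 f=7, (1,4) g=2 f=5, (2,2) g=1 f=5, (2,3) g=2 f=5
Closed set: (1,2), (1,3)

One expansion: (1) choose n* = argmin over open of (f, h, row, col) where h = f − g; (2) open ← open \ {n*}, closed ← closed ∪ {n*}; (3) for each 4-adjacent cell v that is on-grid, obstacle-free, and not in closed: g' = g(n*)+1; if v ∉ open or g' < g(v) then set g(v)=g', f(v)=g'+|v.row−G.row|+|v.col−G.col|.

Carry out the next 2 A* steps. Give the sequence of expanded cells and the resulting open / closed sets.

order=[(1,4) → (2,4)]; open=[(0,2) g=1 f=7, (0,3) g=2 f=7, (0,4) g=3 f=7, (1,1) g=1 f=7, (2,2) g=1 f=5, (2,3) g=2 f=5, (3,4) g=4 f=5]; closed=[(1,2), (1,3), (1,4), (2,4)]

step 1: expand (1,4) (f=5, h=3) → closed; open now [(0,2) g=1 f=7, (0,3) g=2 f=7, (0,4) g=3 f=7, (1,1) g=1 f=7, (2,2) g=1 f=5, (2,3) g=2 f=5, (2,4) g=3 f=5]
step 2: expand (2,4) (f=5, h=2) → closed; open now [(0,2) g=1 f=7, (0,3) g=2 f=7, (0,4) g=3 f=7, (1,1) g=1 f=7, (2,2) g=1 f=5, (2,3) g=2 f=5, (3,4) g=4 f=5]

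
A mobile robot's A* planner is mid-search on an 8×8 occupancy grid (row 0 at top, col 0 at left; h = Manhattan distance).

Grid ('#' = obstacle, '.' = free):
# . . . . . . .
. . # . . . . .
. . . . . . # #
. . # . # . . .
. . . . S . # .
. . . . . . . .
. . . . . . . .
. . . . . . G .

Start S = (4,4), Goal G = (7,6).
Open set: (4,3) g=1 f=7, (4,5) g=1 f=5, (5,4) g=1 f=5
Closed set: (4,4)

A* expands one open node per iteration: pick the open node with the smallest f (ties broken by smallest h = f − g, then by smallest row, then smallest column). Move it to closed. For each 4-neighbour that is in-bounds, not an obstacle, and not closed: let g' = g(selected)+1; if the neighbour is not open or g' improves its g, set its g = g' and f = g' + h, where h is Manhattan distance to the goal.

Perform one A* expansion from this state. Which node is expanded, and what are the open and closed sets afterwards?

expanded=(4,5); open=[(3,5) g=2 f=7, (4,3) g=1 f=7, (5,4) g=1 f=5, (5,5) g=2 f=5]; closed=[(4,4), (4,5)]

step 1: expand (4,5) (f=5, h=4) → closed; open now [(3,5) g=2 f=7, (4,3) g=1 f=7, (5,4) g=1 f=5, (5,5) g=2 f=5]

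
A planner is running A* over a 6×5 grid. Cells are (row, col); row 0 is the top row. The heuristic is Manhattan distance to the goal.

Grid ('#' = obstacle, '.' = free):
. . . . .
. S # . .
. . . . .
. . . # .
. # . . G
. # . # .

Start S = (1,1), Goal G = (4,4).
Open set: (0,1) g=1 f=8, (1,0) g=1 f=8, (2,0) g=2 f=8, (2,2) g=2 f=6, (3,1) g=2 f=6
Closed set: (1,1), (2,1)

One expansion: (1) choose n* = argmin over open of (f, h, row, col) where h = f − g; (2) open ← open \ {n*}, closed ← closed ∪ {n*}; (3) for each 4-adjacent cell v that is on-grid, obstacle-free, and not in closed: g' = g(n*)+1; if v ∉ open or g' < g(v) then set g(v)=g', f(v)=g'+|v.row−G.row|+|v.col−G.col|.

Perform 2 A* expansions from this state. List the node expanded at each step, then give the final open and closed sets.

step 1: expand (2,2) (f=6, h=4) → closed; open now [(0,1) g=1 f=8, (1,0) g=1 f=8, (2,0) g=2 f=8, (2,3) g=3 f=6, (3,1) g=2 f=6, (3,2) g=3 f=6]
step 2: expand (2,3) (f=6, h=3) → closed; open now [(0,1) g=1 f=8, (1,0) g=1 f=8, (1,3) g=4 f=8, (2,0) g=2 f=8, (2,4) g=4 f=6, (3,1) g=2 f=6, (3,2) g=3 f=6]

order=[(2,2) → (2,3)]; open=[(0,1) g=1 f=8, (1,0) g=1 f=8, (1,3) g=4 f=8, (2,0) g=2 f=8, (2,4) g=4 f=6, (3,1) g=2 f=6, (3,2) g=3 f=6]; closed=[(1,1), (2,1), (2,2), (2,3)]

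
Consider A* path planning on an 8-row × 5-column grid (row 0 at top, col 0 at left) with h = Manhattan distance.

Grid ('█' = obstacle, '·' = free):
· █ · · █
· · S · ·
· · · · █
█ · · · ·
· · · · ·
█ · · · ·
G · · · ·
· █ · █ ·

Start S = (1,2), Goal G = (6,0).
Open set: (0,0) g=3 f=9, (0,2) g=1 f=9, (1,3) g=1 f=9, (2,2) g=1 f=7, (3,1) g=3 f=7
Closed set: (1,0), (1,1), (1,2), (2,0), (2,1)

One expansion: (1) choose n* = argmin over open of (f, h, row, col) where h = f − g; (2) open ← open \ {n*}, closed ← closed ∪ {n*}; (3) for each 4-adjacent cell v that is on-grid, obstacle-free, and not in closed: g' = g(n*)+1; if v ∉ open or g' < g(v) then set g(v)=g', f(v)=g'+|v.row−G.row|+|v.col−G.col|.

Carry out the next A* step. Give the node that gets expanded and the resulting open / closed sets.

expanded=(3,1); open=[(0,0) g=3 f=9, (0,2) g=1 f=9, (1,3) g=1 f=9, (2,2) g=1 f=7, (3,2) g=4 f=9, (4,1) g=4 f=7]; closed=[(1,0), (1,1), (1,2), (2,0), (2,1), (3,1)]

step 1: expand (3,1) (f=7, h=4) → closed; open now [(0,0) g=3 f=9, (0,2) g=1 f=9, (1,3) g=1 f=9, (2,2) g=1 f=7, (3,2) g=4 f=9, (4,1) g=4 f=7]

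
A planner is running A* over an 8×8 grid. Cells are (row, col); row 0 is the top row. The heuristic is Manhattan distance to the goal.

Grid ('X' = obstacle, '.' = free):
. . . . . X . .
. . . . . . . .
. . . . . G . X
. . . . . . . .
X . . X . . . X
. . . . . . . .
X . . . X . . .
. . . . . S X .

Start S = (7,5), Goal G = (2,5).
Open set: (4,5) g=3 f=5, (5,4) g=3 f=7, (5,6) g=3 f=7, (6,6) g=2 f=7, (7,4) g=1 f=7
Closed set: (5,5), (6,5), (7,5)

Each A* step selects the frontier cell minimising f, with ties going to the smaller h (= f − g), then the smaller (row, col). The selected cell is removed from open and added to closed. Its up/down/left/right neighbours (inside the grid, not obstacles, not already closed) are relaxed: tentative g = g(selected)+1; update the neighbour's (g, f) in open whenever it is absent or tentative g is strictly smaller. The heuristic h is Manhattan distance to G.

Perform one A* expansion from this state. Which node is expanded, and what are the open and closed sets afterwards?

expanded=(4,5); open=[(3,5) g=4 f=5, (4,4) g=4 f=7, (4,6) g=4 f=7, (5,4) g=3 f=7, (5,6) g=3 f=7, (6,6) g=2 f=7, (7,4) g=1 f=7]; closed=[(4,5), (5,5), (6,5), (7,5)]

step 1: expand (4,5) (f=5, h=2) → closed; open now [(3,5) g=4 f=5, (4,4) g=4 f=7, (4,6) g=4 f=7, (5,4) g=3 f=7, (5,6) g=3 f=7, (6,6) g=2 f=7, (7,4) g=1 f=7]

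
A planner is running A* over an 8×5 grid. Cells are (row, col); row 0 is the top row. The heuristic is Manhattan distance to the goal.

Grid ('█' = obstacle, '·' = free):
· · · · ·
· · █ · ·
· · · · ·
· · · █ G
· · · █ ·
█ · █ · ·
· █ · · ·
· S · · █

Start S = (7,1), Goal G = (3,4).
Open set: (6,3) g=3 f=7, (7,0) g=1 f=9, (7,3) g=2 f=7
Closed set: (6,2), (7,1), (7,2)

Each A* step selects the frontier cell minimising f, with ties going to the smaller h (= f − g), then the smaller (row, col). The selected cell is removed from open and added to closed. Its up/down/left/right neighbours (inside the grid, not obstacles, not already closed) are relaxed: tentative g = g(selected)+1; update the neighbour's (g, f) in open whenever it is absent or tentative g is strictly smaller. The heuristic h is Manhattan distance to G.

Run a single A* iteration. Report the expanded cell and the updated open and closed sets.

step 1: expand (6,3) (f=7, h=4) → closed; open now [(5,3) g=4 f=7, (6,4) g=4 f=7, (7,0) g=1 f=9, (7,3) g=2 f=7]

expanded=(6,3); open=[(5,3) g=4 f=7, (6,4) g=4 f=7, (7,0) g=1 f=9, (7,3) g=2 f=7]; closed=[(6,2), (6,3), (7,1), (7,2)]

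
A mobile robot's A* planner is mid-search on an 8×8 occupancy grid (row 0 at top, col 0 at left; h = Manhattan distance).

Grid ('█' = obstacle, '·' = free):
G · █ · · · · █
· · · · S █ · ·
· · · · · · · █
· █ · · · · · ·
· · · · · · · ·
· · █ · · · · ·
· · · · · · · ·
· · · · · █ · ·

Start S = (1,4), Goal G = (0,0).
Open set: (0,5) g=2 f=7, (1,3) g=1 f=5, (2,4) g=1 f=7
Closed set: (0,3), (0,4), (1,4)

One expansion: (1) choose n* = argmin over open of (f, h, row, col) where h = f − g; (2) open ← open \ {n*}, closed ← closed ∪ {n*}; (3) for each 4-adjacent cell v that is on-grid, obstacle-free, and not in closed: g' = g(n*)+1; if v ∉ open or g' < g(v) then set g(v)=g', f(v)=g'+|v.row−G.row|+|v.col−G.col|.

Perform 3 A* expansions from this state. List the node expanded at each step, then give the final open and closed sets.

order=[(1,3) → (1,2) → (1,1)]; open=[(0,1) g=4 f=5, (0,5) g=2 f=7, (1,0) g=4 f=5, (2,1) g=4 f=7, (2,2) g=3 f=7, (2,3) g=2 f=7, (2,4) g=1 f=7]; closed=[(0,3), (0,4), (1,1), (1,2), (1,3), (1,4)]

step 1: expand (1,3) (f=5, h=4) → closed; open now [(0,5) g=2 f=7, (1,2) g=2 f=5, (2,3) g=2 f=7, (2,4) g=1 f=7]
step 2: expand (1,2) (f=5, h=3) → closed; open now [(0,5) g=2 f=7, (1,1) g=3 f=5, (2,2) g=3 f=7, (2,3) g=2 f=7, (2,4) g=1 f=7]
step 3: expand (1,1) (f=5, h=2) → closed; open now [(0,1) g=4 f=5, (0,5) g=2 f=7, (1,0) g=4 f=5, (2,1) g=4 f=7, (2,2) g=3 f=7, (2,3) g=2 f=7, (2,4) g=1 f=7]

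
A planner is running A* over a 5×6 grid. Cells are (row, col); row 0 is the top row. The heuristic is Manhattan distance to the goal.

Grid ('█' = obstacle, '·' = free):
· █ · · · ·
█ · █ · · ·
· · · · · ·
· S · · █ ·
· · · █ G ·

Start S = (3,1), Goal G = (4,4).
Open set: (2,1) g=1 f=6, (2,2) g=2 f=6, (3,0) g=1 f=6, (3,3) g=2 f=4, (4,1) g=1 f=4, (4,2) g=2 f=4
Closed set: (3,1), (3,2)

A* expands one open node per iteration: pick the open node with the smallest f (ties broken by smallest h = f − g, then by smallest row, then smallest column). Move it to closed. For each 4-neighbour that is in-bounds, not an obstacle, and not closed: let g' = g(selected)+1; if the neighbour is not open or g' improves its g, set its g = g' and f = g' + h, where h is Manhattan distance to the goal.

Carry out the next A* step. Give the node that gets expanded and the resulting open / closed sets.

expanded=(3,3); open=[(2,1) g=1 f=6, (2,2) g=2 f=6, (2,3) g=3 f=6, (3,0) g=1 f=6, (4,1) g=1 f=4, (4,2) g=2 f=4]; closed=[(3,1), (3,2), (3,3)]

step 1: expand (3,3) (f=4, h=2) → closed; open now [(2,1) g=1 f=6, (2,2) g=2 f=6, (2,3) g=3 f=6, (3,0) g=1 f=6, (4,1) g=1 f=4, (4,2) g=2 f=4]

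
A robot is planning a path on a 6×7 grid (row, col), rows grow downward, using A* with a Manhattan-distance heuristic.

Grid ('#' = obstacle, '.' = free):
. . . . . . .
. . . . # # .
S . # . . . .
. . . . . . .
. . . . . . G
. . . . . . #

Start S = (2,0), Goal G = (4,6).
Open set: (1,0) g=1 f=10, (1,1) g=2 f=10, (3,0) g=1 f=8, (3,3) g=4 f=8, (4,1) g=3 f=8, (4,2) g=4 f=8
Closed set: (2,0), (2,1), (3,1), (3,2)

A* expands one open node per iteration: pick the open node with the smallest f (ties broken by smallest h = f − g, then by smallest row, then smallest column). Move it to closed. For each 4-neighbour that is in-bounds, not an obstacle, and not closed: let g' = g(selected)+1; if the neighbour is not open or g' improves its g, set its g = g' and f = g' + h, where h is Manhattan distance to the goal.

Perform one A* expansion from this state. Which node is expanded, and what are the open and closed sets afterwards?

expanded=(3,3); open=[(1,0) g=1 f=10, (1,1) g=2 f=10, (2,3) g=5 f=10, (3,0) g=1 f=8, (3,4) g=5 f=8, (4,1) g=3 f=8, (4,2) g=4 f=8, (4,3) g=5 f=8]; closed=[(2,0), (2,1), (3,1), (3,2), (3,3)]

step 1: expand (3,3) (f=8, h=4) → closed; open now [(1,0) g=1 f=10, (1,1) g=2 f=10, (2,3) g=5 f=10, (3,0) g=1 f=8, (3,4) g=5 f=8, (4,1) g=3 f=8, (4,2) g=4 f=8, (4,3) g=5 f=8]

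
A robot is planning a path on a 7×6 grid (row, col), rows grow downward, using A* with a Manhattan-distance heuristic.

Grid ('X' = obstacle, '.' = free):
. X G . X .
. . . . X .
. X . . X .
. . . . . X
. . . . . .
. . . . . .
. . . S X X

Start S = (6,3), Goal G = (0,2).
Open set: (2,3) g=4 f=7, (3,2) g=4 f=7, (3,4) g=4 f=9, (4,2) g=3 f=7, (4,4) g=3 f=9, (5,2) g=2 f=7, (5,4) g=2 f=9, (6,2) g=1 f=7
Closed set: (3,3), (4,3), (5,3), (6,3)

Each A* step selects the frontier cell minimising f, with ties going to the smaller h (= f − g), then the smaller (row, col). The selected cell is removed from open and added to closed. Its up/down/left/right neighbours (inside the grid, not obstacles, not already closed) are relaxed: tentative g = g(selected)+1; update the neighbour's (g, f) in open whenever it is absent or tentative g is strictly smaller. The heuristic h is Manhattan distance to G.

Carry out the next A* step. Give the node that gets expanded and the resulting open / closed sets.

step 1: expand (2,3) (f=7, h=3) → closed; open now [(1,3) g=5 f=7, (2,2) g=5 f=7, (3,2) g=4 f=7, (3,4) g=4 f=9, (4,2) g=3 f=7, (4,4) g=3 f=9, (5,2) g=2 f=7, (5,4) g=2 f=9, (6,2) g=1 f=7]

expanded=(2,3); open=[(1,3) g=5 f=7, (2,2) g=5 f=7, (3,2) g=4 f=7, (3,4) g=4 f=9, (4,2) g=3 f=7, (4,4) g=3 f=9, (5,2) g=2 f=7, (5,4) g=2 f=9, (6,2) g=1 f=7]; closed=[(2,3), (3,3), (4,3), (5,3), (6,3)]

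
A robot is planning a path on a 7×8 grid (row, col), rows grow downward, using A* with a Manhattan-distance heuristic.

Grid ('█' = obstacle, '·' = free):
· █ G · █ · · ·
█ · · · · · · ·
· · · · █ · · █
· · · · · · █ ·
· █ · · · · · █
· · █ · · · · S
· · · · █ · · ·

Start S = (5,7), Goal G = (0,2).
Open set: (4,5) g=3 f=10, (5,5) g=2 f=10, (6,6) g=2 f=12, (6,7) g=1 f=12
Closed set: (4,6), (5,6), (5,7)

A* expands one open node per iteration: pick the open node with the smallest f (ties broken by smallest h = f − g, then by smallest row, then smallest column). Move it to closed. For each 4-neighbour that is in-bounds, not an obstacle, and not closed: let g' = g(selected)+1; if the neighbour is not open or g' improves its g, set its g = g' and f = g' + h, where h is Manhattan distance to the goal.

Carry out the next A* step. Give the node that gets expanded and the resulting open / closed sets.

expanded=(4,5); open=[(3,5) g=4 f=10, (4,4) g=4 f=10, (5,5) g=2 f=10, (6,6) g=2 f=12, (6,7) g=1 f=12]; closed=[(4,5), (4,6), (5,6), (5,7)]

step 1: expand (4,5) (f=10, h=7) → closed; open now [(3,5) g=4 f=10, (4,4) g=4 f=10, (5,5) g=2 f=10, (6,6) g=2 f=12, (6,7) g=1 f=12]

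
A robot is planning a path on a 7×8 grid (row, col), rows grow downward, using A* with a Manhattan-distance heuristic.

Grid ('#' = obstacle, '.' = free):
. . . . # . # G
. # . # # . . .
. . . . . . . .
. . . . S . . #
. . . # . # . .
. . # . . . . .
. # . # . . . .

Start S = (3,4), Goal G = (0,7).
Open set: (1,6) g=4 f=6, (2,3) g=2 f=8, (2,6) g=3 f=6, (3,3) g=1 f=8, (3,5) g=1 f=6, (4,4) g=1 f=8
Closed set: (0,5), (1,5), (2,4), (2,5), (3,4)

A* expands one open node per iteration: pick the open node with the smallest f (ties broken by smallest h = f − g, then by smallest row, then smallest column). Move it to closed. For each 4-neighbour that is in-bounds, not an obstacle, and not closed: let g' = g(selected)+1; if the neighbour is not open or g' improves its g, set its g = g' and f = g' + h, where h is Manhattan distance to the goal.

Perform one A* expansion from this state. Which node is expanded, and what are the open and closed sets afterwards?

step 1: expand (1,6) (f=6, h=2) → closed; open now [(1,7) g=5 f=6, (2,3) g=2 f=8, (2,6) g=3 f=6, (3,3) g=1 f=8, (3,5) g=1 f=6, (4,4) g=1 f=8]

expanded=(1,6); open=[(1,7) g=5 f=6, (2,3) g=2 f=8, (2,6) g=3 f=6, (3,3) g=1 f=8, (3,5) g=1 f=6, (4,4) g=1 f=8]; closed=[(0,5), (1,5), (1,6), (2,4), (2,5), (3,4)]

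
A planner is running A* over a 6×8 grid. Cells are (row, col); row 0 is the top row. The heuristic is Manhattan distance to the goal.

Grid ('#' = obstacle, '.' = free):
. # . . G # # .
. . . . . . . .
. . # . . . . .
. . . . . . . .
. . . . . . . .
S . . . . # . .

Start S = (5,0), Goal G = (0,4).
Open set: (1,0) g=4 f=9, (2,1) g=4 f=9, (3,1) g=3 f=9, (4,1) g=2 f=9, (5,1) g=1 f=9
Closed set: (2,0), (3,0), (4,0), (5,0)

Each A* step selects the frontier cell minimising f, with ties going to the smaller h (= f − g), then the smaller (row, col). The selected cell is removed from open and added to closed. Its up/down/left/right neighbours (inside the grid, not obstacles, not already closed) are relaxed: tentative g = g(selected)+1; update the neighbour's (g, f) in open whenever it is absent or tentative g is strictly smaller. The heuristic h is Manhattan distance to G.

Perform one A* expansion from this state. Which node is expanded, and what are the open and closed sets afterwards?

step 1: expand (1,0) (f=9, h=5) → closed; open now [(0,0) g=5 f=9, (1,1) g=5 f=9, (2,1) g=4 f=9, (3,1) g=3 f=9, (4,1) g=2 f=9, (5,1) g=1 f=9]

expanded=(1,0); open=[(0,0) g=5 f=9, (1,1) g=5 f=9, (2,1) g=4 f=9, (3,1) g=3 f=9, (4,1) g=2 f=9, (5,1) g=1 f=9]; closed=[(1,0), (2,0), (3,0), (4,0), (5,0)]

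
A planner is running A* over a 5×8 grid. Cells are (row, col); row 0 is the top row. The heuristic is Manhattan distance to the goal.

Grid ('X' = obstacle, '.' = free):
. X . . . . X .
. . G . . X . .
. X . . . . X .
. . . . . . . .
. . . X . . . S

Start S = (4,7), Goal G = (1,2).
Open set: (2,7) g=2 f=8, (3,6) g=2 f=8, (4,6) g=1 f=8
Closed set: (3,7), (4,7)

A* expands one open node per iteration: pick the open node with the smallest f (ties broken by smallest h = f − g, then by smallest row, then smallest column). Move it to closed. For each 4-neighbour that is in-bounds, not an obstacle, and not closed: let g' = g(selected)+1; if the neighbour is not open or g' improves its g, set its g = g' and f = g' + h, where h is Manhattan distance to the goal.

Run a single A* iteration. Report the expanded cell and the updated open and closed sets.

step 1: expand (2,7) (f=8, h=6) → closed; open now [(1,7) g=3 f=8, (3,6) g=2 f=8, (4,6) g=1 f=8]

expanded=(2,7); open=[(1,7) g=3 f=8, (3,6) g=2 f=8, (4,6) g=1 f=8]; closed=[(2,7), (3,7), (4,7)]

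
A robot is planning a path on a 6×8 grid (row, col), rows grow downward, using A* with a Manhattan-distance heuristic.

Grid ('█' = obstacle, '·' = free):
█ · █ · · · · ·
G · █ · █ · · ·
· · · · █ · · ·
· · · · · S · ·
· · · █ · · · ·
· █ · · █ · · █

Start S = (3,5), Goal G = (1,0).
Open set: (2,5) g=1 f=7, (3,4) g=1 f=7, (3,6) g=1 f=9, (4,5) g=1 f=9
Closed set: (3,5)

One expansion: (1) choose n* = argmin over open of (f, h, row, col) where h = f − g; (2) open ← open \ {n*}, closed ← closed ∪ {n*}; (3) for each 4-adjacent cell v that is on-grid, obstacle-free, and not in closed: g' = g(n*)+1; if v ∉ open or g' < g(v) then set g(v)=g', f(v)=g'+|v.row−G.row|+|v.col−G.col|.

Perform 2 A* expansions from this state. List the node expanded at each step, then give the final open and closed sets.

order=[(2,5) → (1,5)]; open=[(0,5) g=3 f=9, (1,6) g=3 f=9, (2,6) g=2 f=9, (3,4) g=1 f=7, (3,6) g=1 f=9, (4,5) g=1 f=9]; closed=[(1,5), (2,5), (3,5)]

step 1: expand (2,5) (f=7, h=6) → closed; open now [(1,5) g=2 f=7, (2,6) g=2 f=9, (3,4) g=1 f=7, (3,6) g=1 f=9, (4,5) g=1 f=9]
step 2: expand (1,5) (f=7, h=5) → closed; open now [(0,5) g=3 f=9, (1,6) g=3 f=9, (2,6) g=2 f=9, (3,4) g=1 f=7, (3,6) g=1 f=9, (4,5) g=1 f=9]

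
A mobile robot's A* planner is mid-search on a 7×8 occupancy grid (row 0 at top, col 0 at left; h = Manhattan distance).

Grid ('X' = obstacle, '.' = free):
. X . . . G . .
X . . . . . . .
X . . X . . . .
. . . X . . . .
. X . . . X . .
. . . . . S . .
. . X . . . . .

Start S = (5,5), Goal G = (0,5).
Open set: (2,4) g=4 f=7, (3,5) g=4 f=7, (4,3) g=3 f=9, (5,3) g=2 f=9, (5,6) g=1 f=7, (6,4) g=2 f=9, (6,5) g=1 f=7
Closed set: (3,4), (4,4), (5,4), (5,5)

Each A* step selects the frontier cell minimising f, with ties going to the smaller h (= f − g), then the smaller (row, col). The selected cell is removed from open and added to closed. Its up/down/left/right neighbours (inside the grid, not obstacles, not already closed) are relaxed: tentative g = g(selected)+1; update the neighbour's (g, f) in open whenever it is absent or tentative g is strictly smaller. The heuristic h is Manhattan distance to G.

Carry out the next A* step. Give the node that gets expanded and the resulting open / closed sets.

step 1: expand (2,4) (f=7, h=3) → closed; open now [(1,4) g=5 f=7, (2,5) g=5 f=7, (3,5) g=4 f=7, (4,3) g=3 f=9, (5,3) g=2 f=9, (5,6) g=1 f=7, (6,4) g=2 f=9, (6,5) g=1 f=7]

expanded=(2,4); open=[(1,4) g=5 f=7, (2,5) g=5 f=7, (3,5) g=4 f=7, (4,3) g=3 f=9, (5,3) g=2 f=9, (5,6) g=1 f=7, (6,4) g=2 f=9, (6,5) g=1 f=7]; closed=[(2,4), (3,4), (4,4), (5,4), (5,5)]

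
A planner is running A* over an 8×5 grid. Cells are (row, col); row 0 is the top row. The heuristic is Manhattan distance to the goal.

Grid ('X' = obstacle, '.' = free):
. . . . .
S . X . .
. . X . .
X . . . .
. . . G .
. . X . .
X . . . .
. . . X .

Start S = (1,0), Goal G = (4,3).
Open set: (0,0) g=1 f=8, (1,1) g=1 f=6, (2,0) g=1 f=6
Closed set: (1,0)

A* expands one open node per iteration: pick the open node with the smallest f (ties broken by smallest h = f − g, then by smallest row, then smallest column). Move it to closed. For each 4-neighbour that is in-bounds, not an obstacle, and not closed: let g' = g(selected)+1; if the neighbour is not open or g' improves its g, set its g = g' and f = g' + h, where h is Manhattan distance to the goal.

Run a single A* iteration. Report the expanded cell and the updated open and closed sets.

expanded=(1,1); open=[(0,0) g=1 f=8, (0,1) g=2 f=8, (2,0) g=1 f=6, (2,1) g=2 f=6]; closed=[(1,0), (1,1)]

step 1: expand (1,1) (f=6, h=5) → closed; open now [(0,0) g=1 f=8, (0,1) g=2 f=8, (2,0) g=1 f=6, (2,1) g=2 f=6]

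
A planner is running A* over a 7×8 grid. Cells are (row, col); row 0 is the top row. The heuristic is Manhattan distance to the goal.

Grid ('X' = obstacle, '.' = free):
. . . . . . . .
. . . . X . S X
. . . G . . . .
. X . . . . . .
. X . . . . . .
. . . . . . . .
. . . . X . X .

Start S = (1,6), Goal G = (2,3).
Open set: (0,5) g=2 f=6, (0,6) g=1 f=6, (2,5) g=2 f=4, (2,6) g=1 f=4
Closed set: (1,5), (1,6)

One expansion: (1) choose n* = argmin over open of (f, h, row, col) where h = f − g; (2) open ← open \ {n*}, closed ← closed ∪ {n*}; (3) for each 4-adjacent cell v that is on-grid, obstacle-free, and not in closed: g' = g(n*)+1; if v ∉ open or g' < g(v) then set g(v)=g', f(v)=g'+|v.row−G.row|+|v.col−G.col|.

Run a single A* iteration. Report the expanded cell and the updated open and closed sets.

step 1: expand (2,5) (f=4, h=2) → closed; open now [(0,5) g=2 f=6, (0,6) g=1 f=6, (2,4) g=3 f=4, (2,6) g=1 f=4, (3,5) g=3 f=6]

expanded=(2,5); open=[(0,5) g=2 f=6, (0,6) g=1 f=6, (2,4) g=3 f=4, (2,6) g=1 f=4, (3,5) g=3 f=6]; closed=[(1,5), (1,6), (2,5)]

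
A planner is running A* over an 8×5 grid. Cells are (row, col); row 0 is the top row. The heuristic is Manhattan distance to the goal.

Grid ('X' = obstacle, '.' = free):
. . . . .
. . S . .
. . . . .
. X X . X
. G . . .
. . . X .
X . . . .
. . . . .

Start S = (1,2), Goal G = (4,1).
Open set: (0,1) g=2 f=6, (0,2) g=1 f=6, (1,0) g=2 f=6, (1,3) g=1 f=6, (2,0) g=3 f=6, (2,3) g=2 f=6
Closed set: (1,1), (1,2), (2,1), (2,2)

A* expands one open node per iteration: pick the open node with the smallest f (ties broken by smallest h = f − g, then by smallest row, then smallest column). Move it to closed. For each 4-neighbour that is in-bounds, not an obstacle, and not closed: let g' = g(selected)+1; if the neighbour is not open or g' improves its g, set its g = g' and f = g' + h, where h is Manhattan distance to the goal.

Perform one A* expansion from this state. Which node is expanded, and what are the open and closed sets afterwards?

step 1: expand (2,0) (f=6, h=3) → closed; open now [(0,1) g=2 f=6, (0,2) g=1 f=6, (1,0) g=2 f=6, (1,3) g=1 f=6, (2,3) g=2 f=6, (3,0) g=4 f=6]

expanded=(2,0); open=[(0,1) g=2 f=6, (0,2) g=1 f=6, (1,0) g=2 f=6, (1,3) g=1 f=6, (2,3) g=2 f=6, (3,0) g=4 f=6]; closed=[(1,1), (1,2), (2,0), (2,1), (2,2)]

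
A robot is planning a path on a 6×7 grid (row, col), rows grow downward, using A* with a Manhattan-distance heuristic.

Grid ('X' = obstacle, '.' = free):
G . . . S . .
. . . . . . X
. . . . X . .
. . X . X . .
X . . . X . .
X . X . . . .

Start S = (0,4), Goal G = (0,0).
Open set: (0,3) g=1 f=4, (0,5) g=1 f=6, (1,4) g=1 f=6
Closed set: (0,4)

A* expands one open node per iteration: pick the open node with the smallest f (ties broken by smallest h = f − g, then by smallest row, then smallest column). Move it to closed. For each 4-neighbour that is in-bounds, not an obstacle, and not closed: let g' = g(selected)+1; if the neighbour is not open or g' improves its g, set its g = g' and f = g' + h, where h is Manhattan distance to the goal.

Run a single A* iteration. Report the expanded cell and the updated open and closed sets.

expanded=(0,3); open=[(0,2) g=2 f=4, (0,5) g=1 f=6, (1,3) g=2 f=6, (1,4) g=1 f=6]; closed=[(0,3), (0,4)]

step 1: expand (0,3) (f=4, h=3) → closed; open now [(0,2) g=2 f=4, (0,5) g=1 f=6, (1,3) g=2 f=6, (1,4) g=1 f=6]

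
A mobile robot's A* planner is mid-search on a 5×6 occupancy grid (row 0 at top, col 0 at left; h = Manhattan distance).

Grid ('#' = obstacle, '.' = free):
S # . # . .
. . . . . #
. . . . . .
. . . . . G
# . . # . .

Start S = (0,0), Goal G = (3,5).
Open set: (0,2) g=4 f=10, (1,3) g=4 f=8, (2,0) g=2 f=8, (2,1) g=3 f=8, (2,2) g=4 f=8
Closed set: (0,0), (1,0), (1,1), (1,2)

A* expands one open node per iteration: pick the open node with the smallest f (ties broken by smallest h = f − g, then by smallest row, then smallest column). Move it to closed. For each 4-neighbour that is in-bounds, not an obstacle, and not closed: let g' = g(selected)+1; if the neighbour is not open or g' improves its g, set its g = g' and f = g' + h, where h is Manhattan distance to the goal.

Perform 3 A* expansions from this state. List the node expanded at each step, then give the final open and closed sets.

step 1: expand (1,3) (f=8, h=4) → closed; open now [(0,2) g=4 f=10, (1,4) g=5 f=8, (2,0) g=2 f=8, (2,1) g=3 f=8, (2,2) g=4 f=8, (2,3) g=5 f=8]
step 2: expand (1,4) (f=8, h=3) → closed; open now [(0,2) g=4 f=10, (0,4) g=6 f=10, (2,0) g=2 f=8, (2,1) g=3 f=8, (2,2) g=4 f=8, (2,3) g=5 f=8, (2,4) g=6 f=8]
step 3: expand (2,4) (f=8, h=2) → closed; open now [(0,2) g=4 f=10, (0,4) g=6 f=10, (2,0) g=2 f=8, (2,1) g=3 f=8, (2,2) g=4 f=8, (2,3) g=5 f=8, (2,5) g=7 f=8, (3,4) g=7 f=8]

order=[(1,3) → (1,4) → (2,4)]; open=[(0,2) g=4 f=10, (0,4) g=6 f=10, (2,0) g=2 f=8, (2,1) g=3 f=8, (2,2) g=4 f=8, (2,3) g=5 f=8, (2,5) g=7 f=8, (3,4) g=7 f=8]; closed=[(0,0), (1,0), (1,1), (1,2), (1,3), (1,4), (2,4)]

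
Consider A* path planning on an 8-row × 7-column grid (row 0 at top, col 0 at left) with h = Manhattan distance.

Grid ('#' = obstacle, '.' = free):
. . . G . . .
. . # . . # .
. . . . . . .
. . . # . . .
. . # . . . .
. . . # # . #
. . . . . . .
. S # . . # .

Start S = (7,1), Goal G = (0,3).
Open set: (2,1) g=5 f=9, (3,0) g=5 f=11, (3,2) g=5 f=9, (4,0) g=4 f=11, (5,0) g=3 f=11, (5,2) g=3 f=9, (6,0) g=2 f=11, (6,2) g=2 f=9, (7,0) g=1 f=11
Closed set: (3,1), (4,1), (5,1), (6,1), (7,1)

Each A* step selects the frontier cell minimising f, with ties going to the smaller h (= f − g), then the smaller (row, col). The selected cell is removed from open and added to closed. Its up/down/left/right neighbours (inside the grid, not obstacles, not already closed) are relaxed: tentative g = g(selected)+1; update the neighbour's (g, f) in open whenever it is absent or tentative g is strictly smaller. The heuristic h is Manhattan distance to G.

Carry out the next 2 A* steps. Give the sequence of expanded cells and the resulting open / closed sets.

order=[(2,1) → (1,1)]; open=[(0,1) g=7 f=9, (1,0) g=7 f=11, (2,0) g=6 f=11, (2,2) g=6 f=9, (3,0) g=5 f=11, (3,2) g=5 f=9, (4,0) g=4 f=11, (5,0) g=3 f=11, (5,2) g=3 f=9, (6,0) g=2 f=11, (6,2) g=2 f=9, (7,0) g=1 f=11]; closed=[(1,1), (2,1), (3,1), (4,1), (5,1), (6,1), (7,1)]

step 1: expand (2,1) (f=9, h=4) → closed; open now [(1,1) g=6 f=9, (2,0) g=6 f=11, (2,2) g=6 f=9, (3,0) g=5 f=11, (3,2) g=5 f=9, (4,0) g=4 f=11, (5,0) g=3 f=11, (5,2) g=3 f=9, (6,0) g=2 f=11, (6,2) g=2 f=9, (7,0) g=1 f=11]
step 2: expand (1,1) (f=9, h=3) → closed; open now [(0,1) g=7 f=9, (1,0) g=7 f=11, (2,0) g=6 f=11, (2,2) g=6 f=9, (3,0) g=5 f=11, (3,2) g=5 f=9, (4,0) g=4 f=11, (5,0) g=3 f=11, (5,2) g=3 f=9, (6,0) g=2 f=11, (6,2) g=2 f=9, (7,0) g=1 f=11]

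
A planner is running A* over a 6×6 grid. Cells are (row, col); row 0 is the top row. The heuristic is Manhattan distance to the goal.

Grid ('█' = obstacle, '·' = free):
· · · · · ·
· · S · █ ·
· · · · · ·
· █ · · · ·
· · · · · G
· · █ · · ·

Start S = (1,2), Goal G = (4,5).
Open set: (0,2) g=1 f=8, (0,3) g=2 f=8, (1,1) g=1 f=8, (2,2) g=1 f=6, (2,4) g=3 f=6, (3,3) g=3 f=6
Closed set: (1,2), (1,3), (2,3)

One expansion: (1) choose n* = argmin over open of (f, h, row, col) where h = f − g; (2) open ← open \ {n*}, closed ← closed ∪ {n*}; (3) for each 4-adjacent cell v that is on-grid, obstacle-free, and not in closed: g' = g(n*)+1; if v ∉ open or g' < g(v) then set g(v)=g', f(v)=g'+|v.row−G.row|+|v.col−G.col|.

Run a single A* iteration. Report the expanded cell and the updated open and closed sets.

step 1: expand (2,4) (f=6, h=3) → closed; open now [(0,2) g=1 f=8, (0,3) g=2 f=8, (1,1) g=1 f=8, (2,2) g=1 f=6, (2,5) g=4 f=6, (3,3) g=3 f=6, (3,4) g=4 f=6]

expanded=(2,4); open=[(0,2) g=1 f=8, (0,3) g=2 f=8, (1,1) g=1 f=8, (2,2) g=1 f=6, (2,5) g=4 f=6, (3,3) g=3 f=6, (3,4) g=4 f=6]; closed=[(1,2), (1,3), (2,3), (2,4)]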